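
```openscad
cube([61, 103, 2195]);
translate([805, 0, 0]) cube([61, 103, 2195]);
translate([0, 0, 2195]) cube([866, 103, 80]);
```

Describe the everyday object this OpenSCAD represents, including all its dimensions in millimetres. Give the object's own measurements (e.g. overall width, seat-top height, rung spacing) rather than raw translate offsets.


A door frame. The clear opening is 744 mm wide and 2195 mm high. Two 61 mm wide jambs, 103 mm deep, stand either side of the opening from the floor to the top of the opening. A 80 mm thick head sits across the top of both jambs, spanning the full outside width of the frame.


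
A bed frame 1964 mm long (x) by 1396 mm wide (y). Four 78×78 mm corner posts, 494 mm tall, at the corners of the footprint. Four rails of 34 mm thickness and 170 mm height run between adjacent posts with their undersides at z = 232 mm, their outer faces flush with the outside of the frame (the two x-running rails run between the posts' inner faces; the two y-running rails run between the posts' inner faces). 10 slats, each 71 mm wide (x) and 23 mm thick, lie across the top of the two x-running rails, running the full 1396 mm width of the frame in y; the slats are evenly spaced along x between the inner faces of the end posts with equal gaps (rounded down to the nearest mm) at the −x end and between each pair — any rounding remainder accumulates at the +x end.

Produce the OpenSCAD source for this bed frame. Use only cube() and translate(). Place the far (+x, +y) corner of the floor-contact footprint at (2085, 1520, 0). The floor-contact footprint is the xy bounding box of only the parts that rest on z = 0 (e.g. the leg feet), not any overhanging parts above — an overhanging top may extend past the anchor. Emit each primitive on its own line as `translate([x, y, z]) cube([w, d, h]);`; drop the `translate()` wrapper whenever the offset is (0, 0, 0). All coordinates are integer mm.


translate([121, 124, 0]) cube([78, 78, 494]);
translate([121, 1442, 0]) cube([78, 78, 494]);
translate([2007, 124, 0]) cube([78, 78, 494]);
translate([2007, 1442, 0]) cube([78, 78, 494]);
translate([199, 124, 232]) cube([1808, 34, 170]);
translate([199, 1486, 232]) cube([1808, 34, 170]);
translate([121, 202, 232]) cube([34, 1240, 170]);
translate([2051, 202, 232]) cube([34, 1240, 170]);
translate([298, 124, 402]) cube([71, 1396, 23]);
translate([468, 124, 402]) cube([71, 1396, 23]);
translate([638, 124, 402]) cube([71, 1396, 23]);
translate([808, 124, 402]) cube([71, 1396, 23]);
translate([978, 124, 402]) cube([71, 1396, 23]);
translate([1148, 124, 402]) cube([71, 1396, 23]);
translate([1318, 124, 402]) cube([71, 1396, 23]);
translate([1488, 124, 402]) cube([71, 1396, 23]);
translate([1658, 124, 402]) cube([71, 1396, 23]);
translate([1828, 124, 402]) cube([71, 1396, 23]);


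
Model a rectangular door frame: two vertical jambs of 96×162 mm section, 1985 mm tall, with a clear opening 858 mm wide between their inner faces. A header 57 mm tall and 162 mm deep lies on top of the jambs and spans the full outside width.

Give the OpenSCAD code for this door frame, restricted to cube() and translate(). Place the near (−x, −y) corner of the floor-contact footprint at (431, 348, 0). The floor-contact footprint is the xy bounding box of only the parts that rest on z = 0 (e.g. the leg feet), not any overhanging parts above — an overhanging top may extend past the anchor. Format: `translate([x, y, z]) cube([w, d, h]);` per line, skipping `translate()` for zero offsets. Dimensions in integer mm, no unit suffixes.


translate([431, 348, 0]) cube([96, 162, 1985]);
translate([1385, 348, 0]) cube([96, 162, 1985]);
translate([431, 348, 1985]) cube([1050, 162, 57]);


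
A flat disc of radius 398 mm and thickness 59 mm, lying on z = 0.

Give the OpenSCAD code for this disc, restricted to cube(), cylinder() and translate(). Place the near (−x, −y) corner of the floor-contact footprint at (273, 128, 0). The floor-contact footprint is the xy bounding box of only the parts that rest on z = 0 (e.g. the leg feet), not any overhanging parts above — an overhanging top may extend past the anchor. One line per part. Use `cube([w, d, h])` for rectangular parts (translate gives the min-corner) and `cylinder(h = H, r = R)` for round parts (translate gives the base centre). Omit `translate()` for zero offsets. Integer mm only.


translate([671, 526, 0]) cylinder(h = 59, r = 398);


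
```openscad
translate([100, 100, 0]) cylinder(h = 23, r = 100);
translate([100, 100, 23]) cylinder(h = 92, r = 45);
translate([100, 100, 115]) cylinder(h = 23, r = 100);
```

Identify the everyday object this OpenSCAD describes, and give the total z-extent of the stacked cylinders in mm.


A spool. The overall height is 138 mm.

Three coaxial cylinders, large–small–large — a spool. Two 23 mm flanges and a 92 mm core give 23 + 92 + 23 = 138 mm.


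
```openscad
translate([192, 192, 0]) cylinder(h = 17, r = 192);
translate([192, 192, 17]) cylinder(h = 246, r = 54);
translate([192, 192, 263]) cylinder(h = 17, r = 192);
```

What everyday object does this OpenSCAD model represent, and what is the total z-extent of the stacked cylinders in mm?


A spool. The overall height is 280 mm.

Three coaxial cylinders, large–small–large — a spool. Two 17 mm flanges and a 246 mm core give 17 + 246 + 17 = 280 mm.


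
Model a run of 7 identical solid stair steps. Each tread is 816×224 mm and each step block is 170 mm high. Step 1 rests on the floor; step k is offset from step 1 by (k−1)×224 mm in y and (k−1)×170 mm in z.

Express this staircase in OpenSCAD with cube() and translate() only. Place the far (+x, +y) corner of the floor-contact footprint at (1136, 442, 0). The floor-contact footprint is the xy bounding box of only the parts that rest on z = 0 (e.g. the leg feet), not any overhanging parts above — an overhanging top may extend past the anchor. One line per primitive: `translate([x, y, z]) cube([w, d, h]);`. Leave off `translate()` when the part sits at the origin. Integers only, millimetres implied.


translate([320, 218, 0]) cube([816, 224, 170]);
translate([320, 442, 170]) cube([816, 224, 170]);
translate([320, 666, 340]) cube([816, 224, 170]);
translate([320, 890, 510]) cube([816, 224, 170]);
translate([320, 1114, 680]) cube([816, 224, 170]);
translate([320, 1338, 850]) cube([816, 224, 170]);
translate([320, 1562, 1020]) cube([816, 224, 170]);


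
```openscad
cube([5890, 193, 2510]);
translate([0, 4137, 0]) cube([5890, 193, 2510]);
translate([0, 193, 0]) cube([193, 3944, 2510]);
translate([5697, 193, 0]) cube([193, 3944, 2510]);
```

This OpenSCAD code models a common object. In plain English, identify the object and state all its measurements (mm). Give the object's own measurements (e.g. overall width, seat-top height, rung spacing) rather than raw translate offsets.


The wall frame of a small rectangular building: four walls, each 2510 mm tall and 193 mm thick, enclosing a footprint 5890 mm (x) by 4330 mm (y) outside-to-outside, with no floor or roof. The front and back walls (the −y and +y sides) span the full width; the two side walls fit between them.


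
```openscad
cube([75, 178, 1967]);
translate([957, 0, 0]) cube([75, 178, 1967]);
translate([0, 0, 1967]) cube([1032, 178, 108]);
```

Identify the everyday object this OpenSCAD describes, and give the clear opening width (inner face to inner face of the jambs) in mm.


A door frame. The clear opening width is 882 mm.

Two 1967 mm tall posts with a header on top — a door frame. The left jamb is 75 mm wide at x = 0; the right jamb starts at x = 957. The clear opening is 957 − 75 = 882 mm.


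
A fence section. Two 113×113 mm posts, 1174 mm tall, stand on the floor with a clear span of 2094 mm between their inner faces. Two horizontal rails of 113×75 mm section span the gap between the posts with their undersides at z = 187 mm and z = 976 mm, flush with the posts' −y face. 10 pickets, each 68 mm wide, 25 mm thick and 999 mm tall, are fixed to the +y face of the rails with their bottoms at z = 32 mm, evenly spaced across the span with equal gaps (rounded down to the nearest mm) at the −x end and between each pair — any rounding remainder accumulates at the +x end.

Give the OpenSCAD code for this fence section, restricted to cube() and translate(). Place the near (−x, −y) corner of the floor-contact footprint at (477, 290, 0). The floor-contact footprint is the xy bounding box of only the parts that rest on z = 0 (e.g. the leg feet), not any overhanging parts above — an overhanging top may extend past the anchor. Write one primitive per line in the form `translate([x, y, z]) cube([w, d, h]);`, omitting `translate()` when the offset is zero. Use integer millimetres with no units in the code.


translate([477, 290, 0]) cube([113, 113, 1174]);
translate([2684, 290, 0]) cube([113, 113, 1174]);
translate([590, 290, 187]) cube([2094, 113, 75]);
translate([590, 290, 976]) cube([2094, 113, 75]);
translate([718, 403, 32]) cube([68, 25, 999]);
translate([914, 403, 32]) cube([68, 25, 999]);
translate([1110, 403, 32]) cube([68, 25, 999]);
translate([1306, 403, 32]) cube([68, 25, 999]);
translate([1502, 403, 32]) cube([68, 25, 999]);
translate([1698, 403, 32]) cube([68, 25, 999]);
translate([1894, 403, 32]) cube([68, 25, 999]);
translate([2090, 403, 32]) cube([68, 25, 999]);
translate([2286, 403, 32]) cube([68, 25, 999]);
translate([2482, 403, 32]) cube([68, 25, 999]);


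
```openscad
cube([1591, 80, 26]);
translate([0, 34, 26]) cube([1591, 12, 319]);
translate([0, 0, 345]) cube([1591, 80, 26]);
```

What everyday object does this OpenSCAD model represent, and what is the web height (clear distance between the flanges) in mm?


An I-beam. The web height is 319 mm.

Two wide flanges with a thin centred web — an I-beam. Overall 371 mm minus two 26 mm flanges gives a web of 371 − 2·26 = 319 mm.


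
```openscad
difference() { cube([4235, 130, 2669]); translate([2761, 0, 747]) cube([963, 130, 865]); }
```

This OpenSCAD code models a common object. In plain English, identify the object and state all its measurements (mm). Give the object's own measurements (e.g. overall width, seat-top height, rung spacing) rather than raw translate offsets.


A wall 4235 mm long (x), 130 mm thick (y), 2669 mm tall, with a rectangular window opening cut through it. The opening is 963 mm wide and 865 mm tall; its sill is at z = 747 mm and its near (−x) edge is 2761 mm from the wall's −x end. The opening passes through the full wall thickness.


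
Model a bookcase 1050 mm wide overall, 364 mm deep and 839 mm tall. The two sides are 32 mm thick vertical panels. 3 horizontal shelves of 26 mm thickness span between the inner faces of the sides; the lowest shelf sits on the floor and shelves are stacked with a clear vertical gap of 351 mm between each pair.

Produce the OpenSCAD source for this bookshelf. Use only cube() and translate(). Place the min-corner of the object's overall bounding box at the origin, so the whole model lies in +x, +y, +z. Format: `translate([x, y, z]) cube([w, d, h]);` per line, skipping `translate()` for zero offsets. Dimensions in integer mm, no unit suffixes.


cube([32, 364, 839]);
translate([1018, 0, 0]) cube([32, 364, 839]);
translate([32, 0, 0]) cube([986, 364, 26]);
translate([32, 0, 377]) cube([986, 364, 26]);
translate([32, 0, 754]) cube([986, 364, 26]);


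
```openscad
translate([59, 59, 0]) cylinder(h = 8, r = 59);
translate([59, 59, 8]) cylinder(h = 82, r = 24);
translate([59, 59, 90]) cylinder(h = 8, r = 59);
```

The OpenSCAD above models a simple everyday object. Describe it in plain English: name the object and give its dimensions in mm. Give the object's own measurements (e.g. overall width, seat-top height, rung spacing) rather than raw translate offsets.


A spool: two coaxial disc flanges of radius 59 mm and thickness 8 mm, joined by a core cylinder of radius 24 mm and height 82 mm. The lower flange rests on z = 0 and the three cylinders share a vertical axis.


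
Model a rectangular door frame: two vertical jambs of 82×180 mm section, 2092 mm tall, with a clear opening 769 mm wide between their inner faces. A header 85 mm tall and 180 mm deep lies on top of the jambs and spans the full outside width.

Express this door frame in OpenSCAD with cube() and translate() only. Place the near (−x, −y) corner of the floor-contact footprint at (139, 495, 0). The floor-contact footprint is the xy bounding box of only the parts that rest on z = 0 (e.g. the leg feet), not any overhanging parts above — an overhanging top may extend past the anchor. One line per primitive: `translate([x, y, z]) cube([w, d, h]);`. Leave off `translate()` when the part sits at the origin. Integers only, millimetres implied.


translate([139, 495, 0]) cube([82, 180, 2092]);
translate([990, 495, 0]) cube([82, 180, 2092]);
translate([139, 495, 2092]) cube([933, 180, 85]);


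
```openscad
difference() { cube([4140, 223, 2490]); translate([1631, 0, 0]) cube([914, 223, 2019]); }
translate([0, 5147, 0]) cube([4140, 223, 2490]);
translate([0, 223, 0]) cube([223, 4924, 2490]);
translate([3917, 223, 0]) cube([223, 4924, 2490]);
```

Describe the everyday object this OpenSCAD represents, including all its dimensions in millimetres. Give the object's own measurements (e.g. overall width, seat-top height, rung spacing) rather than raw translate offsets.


A single room: four walls, each 2490 mm tall and 223 mm thick, enclosing an outside footprint 4140×5370 mm (x × y), no floor or roof. The front and back walls (−y and +y sides) run the full x-width; the side walls fit between their inner faces. A door opening 914 mm wide and 2019 mm tall is cut through the front wall from the floor up, its −x edge 1631 mm from the wall's −x end.


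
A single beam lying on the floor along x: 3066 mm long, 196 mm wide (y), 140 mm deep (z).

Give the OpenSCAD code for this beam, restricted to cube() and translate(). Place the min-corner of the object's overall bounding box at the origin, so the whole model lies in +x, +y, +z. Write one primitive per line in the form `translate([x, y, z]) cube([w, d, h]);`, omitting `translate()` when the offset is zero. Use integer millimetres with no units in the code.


cube([3066, 196, 140]);


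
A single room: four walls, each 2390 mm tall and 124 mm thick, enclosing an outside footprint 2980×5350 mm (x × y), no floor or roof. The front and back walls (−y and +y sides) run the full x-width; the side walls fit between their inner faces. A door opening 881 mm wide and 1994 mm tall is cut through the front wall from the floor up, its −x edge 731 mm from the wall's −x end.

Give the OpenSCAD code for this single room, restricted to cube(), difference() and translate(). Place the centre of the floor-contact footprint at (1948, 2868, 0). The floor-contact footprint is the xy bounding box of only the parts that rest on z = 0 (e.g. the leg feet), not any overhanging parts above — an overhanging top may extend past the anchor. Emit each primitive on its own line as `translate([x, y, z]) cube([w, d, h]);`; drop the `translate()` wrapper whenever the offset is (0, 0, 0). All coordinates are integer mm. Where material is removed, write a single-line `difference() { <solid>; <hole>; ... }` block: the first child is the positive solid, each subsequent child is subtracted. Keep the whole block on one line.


difference() { translate([458, 193, 0]) cube([2980, 124, 2390]); translate([1189, 193, 0]) cube([881, 124, 1994]); }
translate([458, 5419, 0]) cube([2980, 124, 2390]);
translate([458, 317, 0]) cube([124, 5102, 2390]);
translate([3314, 317, 0]) cube([124, 5102, 2390]);


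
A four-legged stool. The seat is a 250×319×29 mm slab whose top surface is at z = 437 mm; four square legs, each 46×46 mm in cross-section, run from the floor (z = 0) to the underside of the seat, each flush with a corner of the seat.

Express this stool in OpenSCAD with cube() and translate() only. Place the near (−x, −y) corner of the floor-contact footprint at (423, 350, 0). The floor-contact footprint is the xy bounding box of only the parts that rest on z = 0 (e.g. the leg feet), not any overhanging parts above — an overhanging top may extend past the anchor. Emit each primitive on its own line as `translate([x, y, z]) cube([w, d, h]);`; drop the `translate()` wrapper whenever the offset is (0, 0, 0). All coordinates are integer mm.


translate([423, 350, 408]) cube([250, 319, 29]);
translate([423, 350, 0]) cube([46, 46, 408]);
translate([627, 350, 0]) cube([46, 46, 408]);
translate([423, 623, 0]) cube([46, 46, 408]);
translate([627, 623, 0]) cube([46, 46, 408]);


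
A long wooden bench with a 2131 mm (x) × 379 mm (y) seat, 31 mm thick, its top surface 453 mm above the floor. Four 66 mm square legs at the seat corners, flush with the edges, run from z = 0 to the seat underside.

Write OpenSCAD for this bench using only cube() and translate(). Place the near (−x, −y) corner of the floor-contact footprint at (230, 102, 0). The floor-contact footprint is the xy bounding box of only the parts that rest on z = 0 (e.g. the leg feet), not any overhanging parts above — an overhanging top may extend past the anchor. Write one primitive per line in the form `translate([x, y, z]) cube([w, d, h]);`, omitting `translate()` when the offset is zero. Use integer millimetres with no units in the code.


// leg_h = 453 − 31 = 422
translate([230, 102, 422]) cube([2131, 379, 31]);
translate([230, 102, 0]) cube([66, 66, 422]);
translate([230, 415, 0]) cube([66, 66, 422]);
translate([2295, 102, 0]) cube([66, 66, 422]);
translate([2295, 415, 0]) cube([66, 66, 422]);


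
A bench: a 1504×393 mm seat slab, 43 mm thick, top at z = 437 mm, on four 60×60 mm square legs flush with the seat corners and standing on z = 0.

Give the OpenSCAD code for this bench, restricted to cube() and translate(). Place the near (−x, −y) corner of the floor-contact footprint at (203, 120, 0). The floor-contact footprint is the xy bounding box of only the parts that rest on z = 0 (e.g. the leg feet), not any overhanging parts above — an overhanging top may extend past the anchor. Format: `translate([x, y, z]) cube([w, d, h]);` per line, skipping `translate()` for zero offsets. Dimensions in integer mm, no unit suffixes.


// leg_h = 437 − 43 = 394
translate([203, 120, 394]) cube([1504, 393, 43]);
translate([203, 120, 0]) cube([60, 60, 394]);
translate([203, 453, 0]) cube([60, 60, 394]);
translate([1647, 120, 0]) cube([60, 60, 394]);
translate([1647, 453, 0]) cube([60, 60, 394]);


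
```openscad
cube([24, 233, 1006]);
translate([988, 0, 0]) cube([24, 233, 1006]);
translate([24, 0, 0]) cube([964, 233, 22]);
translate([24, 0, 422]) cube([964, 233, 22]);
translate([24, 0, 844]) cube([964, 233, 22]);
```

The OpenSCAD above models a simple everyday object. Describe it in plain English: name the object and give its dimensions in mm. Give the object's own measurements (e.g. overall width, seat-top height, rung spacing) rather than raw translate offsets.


An open bookshelf. Two side panels, each 24 mm thick, 233 mm deep and 1006 mm tall, stand 1012 mm apart (outside-to-outside). Between them sit 3 shelves, each 22 mm thick and 233 mm deep, spanning the full gap between the sides. The bottom shelf rests on the floor (its underside at z = 0) and the clear gap between one shelf's top and the next shelf's underside is 400 mm.


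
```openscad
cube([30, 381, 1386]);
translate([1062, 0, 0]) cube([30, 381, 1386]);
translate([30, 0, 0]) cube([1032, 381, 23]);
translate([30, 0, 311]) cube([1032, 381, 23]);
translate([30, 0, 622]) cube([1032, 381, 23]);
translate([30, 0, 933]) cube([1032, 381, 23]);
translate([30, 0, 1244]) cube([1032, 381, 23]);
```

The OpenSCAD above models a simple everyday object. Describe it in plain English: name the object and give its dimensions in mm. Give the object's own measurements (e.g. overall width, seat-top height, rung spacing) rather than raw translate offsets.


An open bookshelf. Two side panels, each 30 mm thick, 381 mm deep and 1386 mm tall, stand 1092 mm apart (outside-to-outside). Between them sit 5 shelves, each 23 mm thick and 381 mm deep, spanning the full gap between the sides. The bottom shelf rests on the floor (its underside at z = 0) and the clear gap between one shelf's top and the next shelf's underside is 288 mm.


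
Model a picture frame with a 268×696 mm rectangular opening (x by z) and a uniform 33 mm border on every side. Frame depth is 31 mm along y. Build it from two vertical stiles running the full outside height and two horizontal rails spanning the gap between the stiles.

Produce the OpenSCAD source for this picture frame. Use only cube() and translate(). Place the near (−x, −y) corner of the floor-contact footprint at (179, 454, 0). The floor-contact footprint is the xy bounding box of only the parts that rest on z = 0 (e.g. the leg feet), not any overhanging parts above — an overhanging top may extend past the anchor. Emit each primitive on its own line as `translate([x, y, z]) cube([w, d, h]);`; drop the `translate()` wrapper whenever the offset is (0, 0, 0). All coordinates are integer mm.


translate([179, 454, 0]) cube([33, 31, 762]);
translate([480, 454, 0]) cube([33, 31, 762]);
translate([212, 454, 0]) cube([268, 31, 33]);
translate([212, 454, 729]) cube([268, 31, 33]);


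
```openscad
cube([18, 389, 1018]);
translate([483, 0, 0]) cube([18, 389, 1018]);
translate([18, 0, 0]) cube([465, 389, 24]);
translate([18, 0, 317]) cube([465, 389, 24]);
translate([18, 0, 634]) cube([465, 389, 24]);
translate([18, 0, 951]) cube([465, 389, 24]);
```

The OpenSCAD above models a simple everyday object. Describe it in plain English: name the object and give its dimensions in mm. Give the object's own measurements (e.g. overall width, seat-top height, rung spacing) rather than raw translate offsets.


An open bookshelf. Two side panels, each 18 mm thick, 389 mm deep and 1018 mm tall, stand 501 mm apart (outside-to-outside). Between them sit 4 shelves, each 24 mm thick and 389 mm deep, spanning the full gap between the sides. The bottom shelf rests on the floor (its underside at z = 0) and the clear gap between one shelf's top and the next shelf's underside is 293 mm.


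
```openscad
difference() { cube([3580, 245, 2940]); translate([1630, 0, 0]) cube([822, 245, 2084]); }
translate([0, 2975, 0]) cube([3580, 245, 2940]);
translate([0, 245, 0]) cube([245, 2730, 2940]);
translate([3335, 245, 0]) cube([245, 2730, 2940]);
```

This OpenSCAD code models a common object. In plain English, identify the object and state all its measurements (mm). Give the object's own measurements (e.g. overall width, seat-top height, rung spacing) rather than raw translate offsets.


A single room: four walls, each 2940 mm tall and 245 mm thick, enclosing an outside footprint 3580×3220 mm (x × y), no floor or roof. The front and back walls (−y and +y sides) run the full x-width; the side walls fit between their inner faces. A door opening 822 mm wide and 2084 mm tall is cut through the front wall from the floor up, its −x edge 1630 mm from the wall's −x end.


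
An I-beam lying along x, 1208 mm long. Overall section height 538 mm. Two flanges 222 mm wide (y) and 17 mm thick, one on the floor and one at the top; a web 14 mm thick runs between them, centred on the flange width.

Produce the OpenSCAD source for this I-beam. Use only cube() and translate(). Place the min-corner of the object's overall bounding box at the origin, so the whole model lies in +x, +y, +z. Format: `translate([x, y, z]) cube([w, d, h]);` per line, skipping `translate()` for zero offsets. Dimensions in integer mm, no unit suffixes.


cube([1208, 222, 17]);
translate([0, 104, 17]) cube([1208, 14, 504]);
translate([0, 0, 521]) cube([1208, 222, 17]);


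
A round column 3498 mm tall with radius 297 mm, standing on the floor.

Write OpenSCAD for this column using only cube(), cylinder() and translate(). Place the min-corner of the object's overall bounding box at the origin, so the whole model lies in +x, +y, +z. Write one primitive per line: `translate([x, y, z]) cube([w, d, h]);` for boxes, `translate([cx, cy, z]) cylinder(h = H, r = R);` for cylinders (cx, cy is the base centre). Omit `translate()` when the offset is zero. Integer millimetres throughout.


translate([297, 297, 0]) cylinder(h = 3498, r = 297);


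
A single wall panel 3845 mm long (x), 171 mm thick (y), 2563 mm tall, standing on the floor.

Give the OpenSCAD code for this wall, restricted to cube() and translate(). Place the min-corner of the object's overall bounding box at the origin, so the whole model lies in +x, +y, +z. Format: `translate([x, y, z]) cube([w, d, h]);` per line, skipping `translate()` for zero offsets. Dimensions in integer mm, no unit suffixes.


cube([3845, 171, 2563]);


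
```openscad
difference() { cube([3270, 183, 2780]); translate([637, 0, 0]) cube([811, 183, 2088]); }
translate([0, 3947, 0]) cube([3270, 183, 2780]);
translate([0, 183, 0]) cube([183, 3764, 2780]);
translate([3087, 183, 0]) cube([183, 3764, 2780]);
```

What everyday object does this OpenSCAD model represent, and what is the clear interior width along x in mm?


A single room. The interior width is 2904 mm.

Four walls enclosing a rectangle with a door in the front wall — a room. Outside width 3270 minus two 183 mm walls gives 2904 mm.


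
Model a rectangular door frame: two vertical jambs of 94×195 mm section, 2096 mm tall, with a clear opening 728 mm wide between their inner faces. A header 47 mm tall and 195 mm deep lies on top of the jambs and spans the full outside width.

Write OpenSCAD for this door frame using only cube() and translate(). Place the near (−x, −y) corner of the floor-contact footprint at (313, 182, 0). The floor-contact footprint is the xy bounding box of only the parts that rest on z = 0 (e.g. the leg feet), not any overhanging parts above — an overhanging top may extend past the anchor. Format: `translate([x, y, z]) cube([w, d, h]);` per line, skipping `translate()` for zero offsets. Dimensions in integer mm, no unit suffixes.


translate([313, 182, 0]) cube([94, 195, 2096]);
translate([1135, 182, 0]) cube([94, 195, 2096]);
translate([313, 182, 2096]) cube([916, 195, 47]);


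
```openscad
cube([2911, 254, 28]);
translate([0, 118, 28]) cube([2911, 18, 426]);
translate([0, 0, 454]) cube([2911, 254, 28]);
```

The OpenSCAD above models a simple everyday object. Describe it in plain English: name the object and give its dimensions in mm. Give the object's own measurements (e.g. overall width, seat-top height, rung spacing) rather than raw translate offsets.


An I-beam lying along x, 2911 mm long. Overall section height 482 mm. Two flanges 254 mm wide (y) and 28 mm thick, one on the floor and one at the top; a web 18 mm thick runs between them, centred on the flange width.


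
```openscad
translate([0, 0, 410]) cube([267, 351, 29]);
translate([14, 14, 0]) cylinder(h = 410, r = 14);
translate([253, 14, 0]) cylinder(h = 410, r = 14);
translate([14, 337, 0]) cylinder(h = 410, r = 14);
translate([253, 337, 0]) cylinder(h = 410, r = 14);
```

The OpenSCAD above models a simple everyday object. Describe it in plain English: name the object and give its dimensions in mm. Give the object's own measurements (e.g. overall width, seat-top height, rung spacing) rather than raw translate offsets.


A simple wooden stool: a rectangular seat 267 mm (x) by 351 mm (y), 29 mm thick, top face at z = 439 mm, on four round legs, each 28 mm in diameter. The legs rest on z = 0, each leg's axis is inset half a diameter from the nearest pair of seat edges (so the leg's bounding box is flush with the corner).


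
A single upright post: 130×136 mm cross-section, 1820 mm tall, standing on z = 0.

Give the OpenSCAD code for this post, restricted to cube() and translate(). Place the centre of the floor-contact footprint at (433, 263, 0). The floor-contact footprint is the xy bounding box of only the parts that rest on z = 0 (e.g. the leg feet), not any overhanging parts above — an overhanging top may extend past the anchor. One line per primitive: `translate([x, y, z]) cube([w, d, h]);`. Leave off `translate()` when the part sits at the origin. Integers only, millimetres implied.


translate([368, 195, 0]) cube([130, 136, 1820]);


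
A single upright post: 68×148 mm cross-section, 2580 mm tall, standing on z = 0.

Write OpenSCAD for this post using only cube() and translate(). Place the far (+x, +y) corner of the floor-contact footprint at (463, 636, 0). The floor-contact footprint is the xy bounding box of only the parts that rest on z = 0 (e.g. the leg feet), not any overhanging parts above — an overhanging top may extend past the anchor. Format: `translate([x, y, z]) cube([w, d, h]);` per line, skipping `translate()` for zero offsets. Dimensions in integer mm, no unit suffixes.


translate([395, 488, 0]) cube([68, 148, 2580]);


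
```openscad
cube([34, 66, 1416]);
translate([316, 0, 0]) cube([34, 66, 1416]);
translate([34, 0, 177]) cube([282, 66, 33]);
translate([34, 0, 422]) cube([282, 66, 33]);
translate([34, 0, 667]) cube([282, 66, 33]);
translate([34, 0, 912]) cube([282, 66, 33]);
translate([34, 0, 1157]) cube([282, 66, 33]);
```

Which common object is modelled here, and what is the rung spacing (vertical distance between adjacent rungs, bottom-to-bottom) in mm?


A ladder. The rung spacing is 245 mm.

Two tall 34×66 posts with 5 short bars between them — a ladder. Adjacent rungs sit at z = 177 and z = 422, so the spacing is 422 − 177 = 245 mm.


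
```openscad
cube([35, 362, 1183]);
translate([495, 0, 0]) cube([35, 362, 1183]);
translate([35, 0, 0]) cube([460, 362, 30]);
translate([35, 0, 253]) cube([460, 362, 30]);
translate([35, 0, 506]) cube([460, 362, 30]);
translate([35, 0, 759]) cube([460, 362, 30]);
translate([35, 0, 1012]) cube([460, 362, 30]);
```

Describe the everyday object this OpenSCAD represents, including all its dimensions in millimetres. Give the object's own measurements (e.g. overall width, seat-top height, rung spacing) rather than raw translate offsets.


An open bookshelf. Two side panels, each 35 mm thick, 362 mm deep and 1183 mm tall, stand 530 mm apart (outside-to-outside). Between them sit 5 shelves, each 30 mm thick and 362 mm deep, spanning the full gap between the sides. The bottom shelf rests on the floor (its underside at z = 0) and the clear gap between one shelf's top and the next shelf's underside is 223 mm.


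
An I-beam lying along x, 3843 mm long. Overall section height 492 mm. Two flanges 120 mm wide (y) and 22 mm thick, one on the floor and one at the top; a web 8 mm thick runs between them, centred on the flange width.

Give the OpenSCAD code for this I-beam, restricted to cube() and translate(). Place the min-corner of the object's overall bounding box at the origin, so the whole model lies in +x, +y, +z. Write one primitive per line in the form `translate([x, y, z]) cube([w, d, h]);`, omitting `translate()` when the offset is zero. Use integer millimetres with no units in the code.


cube([3843, 120, 22]);
translate([0, 56, 22]) cube([3843, 8, 448]);
translate([0, 0, 470]) cube([3843, 120, 22]);


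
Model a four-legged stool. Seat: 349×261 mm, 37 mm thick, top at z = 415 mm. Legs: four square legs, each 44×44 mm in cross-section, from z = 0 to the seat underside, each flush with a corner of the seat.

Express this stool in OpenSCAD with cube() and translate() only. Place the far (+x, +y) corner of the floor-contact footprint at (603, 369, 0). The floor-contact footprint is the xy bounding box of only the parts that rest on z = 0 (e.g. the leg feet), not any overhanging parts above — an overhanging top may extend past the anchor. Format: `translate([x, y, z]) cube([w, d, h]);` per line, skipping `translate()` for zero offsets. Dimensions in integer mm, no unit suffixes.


translate([254, 108, 378]) cube([349, 261, 37]);
translate([254, 108, 0]) cube([44, 44, 378]);
translate([559, 108, 0]) cube([44, 44, 378]);
translate([254, 325, 0]) cube([44, 44, 378]);
translate([559, 325, 0]) cube([44, 44, 378]);


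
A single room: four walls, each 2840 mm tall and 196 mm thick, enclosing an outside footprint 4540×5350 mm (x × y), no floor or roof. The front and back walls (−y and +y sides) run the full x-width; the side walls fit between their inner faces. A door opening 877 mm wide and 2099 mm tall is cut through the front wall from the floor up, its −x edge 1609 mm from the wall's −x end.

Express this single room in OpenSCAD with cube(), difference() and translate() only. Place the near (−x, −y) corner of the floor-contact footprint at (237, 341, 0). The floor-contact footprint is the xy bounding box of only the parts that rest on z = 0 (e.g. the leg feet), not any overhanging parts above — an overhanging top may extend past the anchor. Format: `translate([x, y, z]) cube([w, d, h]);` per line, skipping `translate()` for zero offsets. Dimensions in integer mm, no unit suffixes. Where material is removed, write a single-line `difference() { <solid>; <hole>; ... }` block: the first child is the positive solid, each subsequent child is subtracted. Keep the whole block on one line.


difference() { translate([237, 341, 0]) cube([4540, 196, 2840]); translate([1846, 341, 0]) cube([877, 196, 2099]); }
translate([237, 5495, 0]) cube([4540, 196, 2840]);
translate([237, 537, 0]) cube([196, 4958, 2840]);
translate([4581, 537, 0]) cube([196, 4958, 2840]);


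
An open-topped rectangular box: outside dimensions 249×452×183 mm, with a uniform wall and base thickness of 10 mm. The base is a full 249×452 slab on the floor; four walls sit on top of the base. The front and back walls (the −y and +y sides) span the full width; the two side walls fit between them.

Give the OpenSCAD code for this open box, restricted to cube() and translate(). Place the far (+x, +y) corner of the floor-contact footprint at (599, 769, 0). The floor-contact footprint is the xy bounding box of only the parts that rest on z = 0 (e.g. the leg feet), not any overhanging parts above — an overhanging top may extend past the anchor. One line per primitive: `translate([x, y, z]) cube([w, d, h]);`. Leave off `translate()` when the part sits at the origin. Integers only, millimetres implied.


translate([350, 317, 0]) cube([249, 452, 10]);
translate([350, 317, 10]) cube([249, 10, 173]);
translate([350, 759, 10]) cube([249, 10, 173]);
translate([350, 327, 10]) cube([10, 432, 173]);
translate([589, 327, 10]) cube([10, 432, 173]);


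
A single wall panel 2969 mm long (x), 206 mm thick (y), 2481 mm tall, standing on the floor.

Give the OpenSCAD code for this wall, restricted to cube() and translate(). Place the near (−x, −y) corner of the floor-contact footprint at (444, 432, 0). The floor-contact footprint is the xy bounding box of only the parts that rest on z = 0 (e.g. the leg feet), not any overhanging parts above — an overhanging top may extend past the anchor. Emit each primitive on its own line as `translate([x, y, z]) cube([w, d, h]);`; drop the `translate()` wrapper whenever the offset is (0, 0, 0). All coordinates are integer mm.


translate([444, 432, 0]) cube([2969, 206, 2481]);


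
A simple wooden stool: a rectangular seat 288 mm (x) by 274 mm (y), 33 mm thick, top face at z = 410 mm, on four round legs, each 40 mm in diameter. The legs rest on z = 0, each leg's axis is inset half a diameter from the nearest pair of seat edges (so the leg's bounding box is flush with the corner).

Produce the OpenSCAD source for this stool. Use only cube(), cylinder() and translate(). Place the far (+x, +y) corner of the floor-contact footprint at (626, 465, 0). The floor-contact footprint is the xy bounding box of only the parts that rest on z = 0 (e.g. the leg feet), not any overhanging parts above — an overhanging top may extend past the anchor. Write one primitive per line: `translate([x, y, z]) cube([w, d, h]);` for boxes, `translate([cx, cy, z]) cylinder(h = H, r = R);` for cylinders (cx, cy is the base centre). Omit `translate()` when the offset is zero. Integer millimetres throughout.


translate([338, 191, 377]) cube([288, 274, 33]);
translate([358, 211, 0]) cylinder(h = 377, r = 20);
translate([606, 211, 0]) cylinder(h = 377, r = 20);
translate([358, 445, 0]) cylinder(h = 377, r = 20);
translate([606, 445, 0]) cylinder(h = 377, r = 20);


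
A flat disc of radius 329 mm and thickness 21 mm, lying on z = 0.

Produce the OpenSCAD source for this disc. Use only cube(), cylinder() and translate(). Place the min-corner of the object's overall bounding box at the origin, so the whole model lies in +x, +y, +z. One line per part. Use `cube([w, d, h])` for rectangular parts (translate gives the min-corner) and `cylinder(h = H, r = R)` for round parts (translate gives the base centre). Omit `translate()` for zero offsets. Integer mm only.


translate([329, 329, 0]) cylinder(h = 21, r = 329);


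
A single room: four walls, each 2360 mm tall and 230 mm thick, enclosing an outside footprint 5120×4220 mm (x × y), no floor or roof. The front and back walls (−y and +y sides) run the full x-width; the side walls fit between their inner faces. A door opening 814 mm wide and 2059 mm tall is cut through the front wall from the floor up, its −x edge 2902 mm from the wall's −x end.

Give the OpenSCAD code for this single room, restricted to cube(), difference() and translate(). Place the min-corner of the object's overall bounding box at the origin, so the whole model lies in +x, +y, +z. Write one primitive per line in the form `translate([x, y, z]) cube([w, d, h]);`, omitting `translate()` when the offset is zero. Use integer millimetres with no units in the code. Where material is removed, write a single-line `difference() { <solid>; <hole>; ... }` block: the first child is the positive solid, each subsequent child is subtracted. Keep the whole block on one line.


difference() { cube([5120, 230, 2360]); translate([2902, 0, 0]) cube([814, 230, 2059]); }
translate([0, 3990, 0]) cube([5120, 230, 2360]);
translate([0, 230, 0]) cube([230, 3760, 2360]);
translate([4890, 230, 0]) cube([230, 3760, 2360]);


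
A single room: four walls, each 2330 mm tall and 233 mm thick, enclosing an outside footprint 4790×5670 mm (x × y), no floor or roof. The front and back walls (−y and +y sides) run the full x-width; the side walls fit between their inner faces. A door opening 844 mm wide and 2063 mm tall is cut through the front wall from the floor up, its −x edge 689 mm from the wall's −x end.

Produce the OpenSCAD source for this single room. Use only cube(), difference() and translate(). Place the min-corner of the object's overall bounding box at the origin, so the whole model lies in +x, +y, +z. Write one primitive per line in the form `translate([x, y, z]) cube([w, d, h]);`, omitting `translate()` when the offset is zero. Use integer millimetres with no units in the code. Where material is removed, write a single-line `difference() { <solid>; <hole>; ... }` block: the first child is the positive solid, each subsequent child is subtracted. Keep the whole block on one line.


difference() { cube([4790, 233, 2330]); translate([689, 0, 0]) cube([844, 233, 2063]); }
translate([0, 5437, 0]) cube([4790, 233, 2330]);
translate([0, 233, 0]) cube([233, 5204, 2330]);
translate([4557, 233, 0]) cube([233, 5204, 2330]);


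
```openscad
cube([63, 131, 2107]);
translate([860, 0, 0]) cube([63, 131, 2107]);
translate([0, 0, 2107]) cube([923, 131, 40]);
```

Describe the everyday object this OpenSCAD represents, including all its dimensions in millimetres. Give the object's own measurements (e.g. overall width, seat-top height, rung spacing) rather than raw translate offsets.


A door frame. The clear opening is 797 mm wide and 2107 mm high. Two 63 mm wide jambs, 131 mm deep, stand either side of the opening from the floor to the top of the opening. A 40 mm thick head sits across the top of both jambs, spanning the full outside width of the frame.


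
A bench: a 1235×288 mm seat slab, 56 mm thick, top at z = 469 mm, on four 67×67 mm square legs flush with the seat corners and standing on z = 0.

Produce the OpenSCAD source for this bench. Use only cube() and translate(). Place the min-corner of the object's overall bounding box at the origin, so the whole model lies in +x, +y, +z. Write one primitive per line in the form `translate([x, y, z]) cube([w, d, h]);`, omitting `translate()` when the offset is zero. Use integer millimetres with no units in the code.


translate([0, 0, 413]) cube([1235, 288, 56]);
cube([67, 67, 413]);
translate([0, 221, 0]) cube([67, 67, 413]);
translate([1168, 0, 0]) cube([67, 67, 413]);
translate([1168, 221, 0]) cube([67, 67, 413]);
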